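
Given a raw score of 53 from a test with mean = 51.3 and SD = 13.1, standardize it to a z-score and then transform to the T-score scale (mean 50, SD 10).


z = (X - mean) / SD = (53 - 51.3) / 13.1
z = 1.7 / 13.1
z = 0.1298
T-score = T = 50 + 10z
Carry z at full precision (z = 1.7 / 13.1) into the conversion:
T-score = 50 + 10 * (1.7 / 13.1) = 50 + 17 / 13.1
T-score = 50 + 1.2977
T-score = 51.2977

51.2977


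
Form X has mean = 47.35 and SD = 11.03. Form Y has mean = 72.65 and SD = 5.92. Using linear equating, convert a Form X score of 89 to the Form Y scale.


slope = SD_Y / SD_X = 5.92 / 11.03 ~ 0.5367
intercept = mean_Y - slope * mean_X = 72.65 - (5.92 / 11.03) * 47.35 ~ 47.2364
Y = slope * X + intercept. To avoid rounding drift from the rounded slope/intercept, evaluate the equivalent form Y = mean_Y + SD_Y * (X - mean_X) / SD_X at full precision:
Y = 72.65 + 5.92 * (89 - 47.35) / 11.03
Y = 72.65 + 5.92 * 41.65 / 11.03
Y = 72.65 + 246.568 / 11.03
Y = 72.65 + 22.3543
Y = 95.0043

95.0043


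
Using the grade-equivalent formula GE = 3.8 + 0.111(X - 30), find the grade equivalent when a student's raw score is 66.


raw - median = 66 - 30 = 36
slope * diff = 0.111 * 36 = 3.996
GE = 3.8 + 3.996
GE = 7.796

7.796


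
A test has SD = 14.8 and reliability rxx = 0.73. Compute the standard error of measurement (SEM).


SEM = SD * sqrt(1 - rxx)
SEM = 14.8 * sqrt(1 - 0.73)
SEM = 14.8 * sqrt(0.27) = 14.8 * 0.519615
SEM = 7.6903

7.6903


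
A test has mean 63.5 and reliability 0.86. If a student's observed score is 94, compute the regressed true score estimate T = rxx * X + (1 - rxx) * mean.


T_est = rxx * X + (1 - rxx) * mean
T_est = 0.86 * 94 + 0.14 * 63.5
T_est = 80.84 + 8.89
T_est = 89.73

89.73


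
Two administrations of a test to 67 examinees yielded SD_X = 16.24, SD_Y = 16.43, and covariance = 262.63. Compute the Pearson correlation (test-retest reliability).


r = cov(X,Y) / (SD_X * SD_Y)
r = 262.63 / (16.24 * 16.43)
r = 262.63 / 266.8232
r = 0.9843

0.9843


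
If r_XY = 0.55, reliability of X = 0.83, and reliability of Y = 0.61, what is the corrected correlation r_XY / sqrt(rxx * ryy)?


r_corrected = rxy / sqrt(rxx * ryy)
= 0.55 / sqrt(0.83 * 0.61)
= 0.55 / sqrt(0.5063)
= 0.55 / 0.711548
r_corrected = 0.773

0.773


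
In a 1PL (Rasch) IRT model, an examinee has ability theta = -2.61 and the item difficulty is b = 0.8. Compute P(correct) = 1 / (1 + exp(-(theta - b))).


theta - b = -2.61 - 0.8 = -3.41
exp(-(theta - b)) = exp(3.41) = 30.2652
P = 1 / (1 + 30.2652)
P = 0.032

0.032


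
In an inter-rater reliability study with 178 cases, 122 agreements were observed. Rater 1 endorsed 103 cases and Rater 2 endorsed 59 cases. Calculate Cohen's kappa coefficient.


P_o = 122/178 = 0.685393
P_e = (103*59 + 75*119) / 31684 = 0.473488
kappa = (P_o - P_e) / (1 - P_e)
kappa = (0.685393 - 0.473488) / (1 - 0.473488)
kappa = 0.4025

0.4025


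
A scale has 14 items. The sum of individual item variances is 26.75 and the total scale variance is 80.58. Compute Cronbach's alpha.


alpha = (k/(k-1)) * (1 - sum(si^2)/s_total^2)
= (14/13) * (1 - 26.75/80.58)
alpha = 0.7194

0.7194


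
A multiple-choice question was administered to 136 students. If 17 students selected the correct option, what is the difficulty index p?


Item difficulty p = number correct / total examinees
p = 17 / 136
p = 0.125

0.125


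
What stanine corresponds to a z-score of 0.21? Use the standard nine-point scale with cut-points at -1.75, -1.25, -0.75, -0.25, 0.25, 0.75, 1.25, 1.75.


Stanine boundaries: [-1.75, -1.25, -0.75, -0.25, 0.25, 0.75, 1.25, 1.75]
z = 0.21
Check each boundary:
  z >= -1.75 -> could be stanine 2
  z >= -1.25 -> could be stanine 3
  z >= -0.75 -> could be stanine 4
  z >= -0.25 -> could be stanine 5
  z < 0.25
  z < 0.75
  z < 1.25
  z < 1.75
Highest qualifying boundary gives stanine = 5

5


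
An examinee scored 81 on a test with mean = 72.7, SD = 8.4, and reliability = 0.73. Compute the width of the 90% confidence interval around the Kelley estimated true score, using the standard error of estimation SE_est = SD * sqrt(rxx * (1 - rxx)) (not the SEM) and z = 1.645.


True score estimate = 0.73*81 + 0.27*72.7 = 78.759
SE_est = SD * sqrt(rxx * (1 - rxx)) = 8.4 * sqrt(0.73 * 0.27) = 8.4 * sqrt(0.1971) = 3.729259
CI = T_est +/- z * SE_est, so width = 2 * z * SE_est = 2 * 1.645 * 3.729259
Width = 12.2693

12.2693


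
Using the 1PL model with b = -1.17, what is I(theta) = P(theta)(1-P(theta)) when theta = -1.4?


P = 1/(1+exp(-(-1.4--1.17))) = 0.4428
I = P*(1-P) = 0.4428 * 0.5572
I = 0.2467

0.2467


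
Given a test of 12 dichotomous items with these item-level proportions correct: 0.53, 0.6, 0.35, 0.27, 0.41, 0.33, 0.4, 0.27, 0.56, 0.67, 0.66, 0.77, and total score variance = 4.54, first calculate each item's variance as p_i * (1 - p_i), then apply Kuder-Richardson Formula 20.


For each item, compute p_i * q_i:
  Item 1: 0.53 * 0.47 = 0.2491
  Item 2: 0.6 * 0.4 = 0.24
  Item 3: 0.35 * 0.65 = 0.2275
  Item 4: 0.27 * 0.73 = 0.1971
  Item 5: 0.41 * 0.59 = 0.2419
  Item 6: 0.33 * 0.67 = 0.2211
  Item 7: 0.4 * 0.6 = 0.24
  Item 8: 0.27 * 0.73 = 0.1971
  Item 9: 0.56 * 0.44 = 0.2464
  Item 10: 0.67 * 0.33 = 0.2211
  Item 11: 0.66 * 0.34 = 0.2244
  Item 12: 0.77 * 0.23 = 0.1771
Sum(p_i * q_i) = 0.2491 + 0.24 + 0.2275 + 0.1971 + 0.2419 + 0.2211 + 0.24 + 0.1971 + 0.2464 + 0.2211 + 0.2244 + 0.1771 = 2.6828
KR-20 = (k/(k-1)) * (1 - Sum(p_i*q_i) / Var_total)
= (12/11) * (1 - 2.6828/4.54)
= 1.0909 * 0.4091
KR-20 = 0.4463

0.4463


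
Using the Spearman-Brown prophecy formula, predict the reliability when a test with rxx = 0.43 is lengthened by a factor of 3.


r_new = (n * rxx) / (1 + (n-1) * rxx)
r_new = (3 * 0.43) / (1 + 2 * 0.43)
r_new = 1.29 / 1.86
r_new = 0.6935

0.6935


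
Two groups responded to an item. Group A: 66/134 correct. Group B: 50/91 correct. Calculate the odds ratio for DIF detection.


Odds_A = 66/68 = 0.9706
Odds_B = 50/41 = 1.2195
OR = Odds_A / Odds_B = 0.9706 / 1.2195
Exactly, OR = (66 * 41) / (68 * 50) = 2706 / 3400
OR = 0.7959

0.7959


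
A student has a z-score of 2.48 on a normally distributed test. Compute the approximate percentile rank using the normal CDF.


CDF(z) = 0.5 * (1 + erf(z/sqrt(2)))
erf(1.7536) = 0.9869
CDF = 0.9934
Percentile rank = 0.9934 * 100 = 99.34

99.34


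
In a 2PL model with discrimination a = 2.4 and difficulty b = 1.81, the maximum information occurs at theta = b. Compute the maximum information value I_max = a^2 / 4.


For 2PL, max info at theta = b = 1.81
I_max = a^2 / 4 = 2.4^2 / 4
= 5.76 / 4
I_max = 1.44

1.44


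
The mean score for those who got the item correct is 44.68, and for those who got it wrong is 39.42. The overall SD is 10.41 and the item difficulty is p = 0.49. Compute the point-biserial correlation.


q = 1 - p = 0.51
rpb = ((M1 - M0) / SD) * sqrt(p * q)
rpb = ((44.68 - 39.42) / 10.41) * sqrt(0.49 * 0.51)
rpb = 0.2526

0.2526


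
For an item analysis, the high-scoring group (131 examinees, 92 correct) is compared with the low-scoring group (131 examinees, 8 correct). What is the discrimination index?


p_upper = 92/131 = 0.7023
p_lower = 8/131 = 0.0611
D = 0.7023 - 0.0611 = 0.6412

0.6412


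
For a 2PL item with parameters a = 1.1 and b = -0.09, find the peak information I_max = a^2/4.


For 2PL, max info at theta = b = -0.09
I_max = a^2 / 4 = 1.1^2 / 4
= 1.21 / 4
I_max = 0.3025

0.3025


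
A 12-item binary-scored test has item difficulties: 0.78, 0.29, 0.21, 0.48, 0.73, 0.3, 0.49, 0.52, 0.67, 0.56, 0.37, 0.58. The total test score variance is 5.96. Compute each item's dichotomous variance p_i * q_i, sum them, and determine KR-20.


For each item, compute p_i * q_i:
  Item 1: 0.78 * 0.22 = 0.1716
  Item 2: 0.29 * 0.71 = 0.2059
  Item 3: 0.21 * 0.79 = 0.1659
  Item 4: 0.48 * 0.52 = 0.2496
  Item 5: 0.73 * 0.27 = 0.1971
  Item 6: 0.3 * 0.7 = 0.21
  Item 7: 0.49 * 0.51 = 0.2499
  Item 8: 0.52 * 0.48 = 0.2496
  Item 9: 0.67 * 0.33 = 0.2211
  Item 10: 0.56 * 0.44 = 0.2464
  Item 11: 0.37 * 0.63 = 0.2331
  Item 12: 0.58 * 0.42 = 0.2436
Sum(p_i * q_i) = 0.1716 + 0.2059 + 0.1659 + 0.2496 + 0.1971 + 0.21 + 0.2499 + 0.2496 + 0.2211 + 0.2464 + 0.2331 + 0.2436 = 2.6438
KR-20 = (k/(k-1)) * (1 - Sum(p_i*q_i) / Var_total)
= (12/11) * (1 - 2.6438/5.96)
= 1.0909 * 0.5564
KR-20 = 0.607

0.607


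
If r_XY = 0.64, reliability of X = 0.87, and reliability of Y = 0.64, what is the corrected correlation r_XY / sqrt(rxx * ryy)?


r_corrected = rxy / sqrt(rxx * ryy)
= 0.64 / sqrt(0.87 * 0.64)
= 0.64 / sqrt(0.5568)
= 0.64 / 0.74619
r_corrected = 0.8577

0.8577


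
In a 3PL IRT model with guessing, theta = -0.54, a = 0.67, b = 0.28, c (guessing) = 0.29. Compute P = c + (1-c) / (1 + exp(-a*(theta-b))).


logit = 0.67*(-0.54 - 0.28) = -0.5494
P* = 1/(1 + exp(--0.5494)) = 0.366
P = 0.29 + (1 - 0.29) * 0.366
P = 0.5499

0.5499


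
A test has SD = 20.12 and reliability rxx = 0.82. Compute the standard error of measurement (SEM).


SEM = SD * sqrt(1 - rxx)
SEM = 20.12 * sqrt(1 - 0.82)
SEM = 20.12 * sqrt(0.18) = 20.12 * 0.424264
SEM = 8.5362

8.5362


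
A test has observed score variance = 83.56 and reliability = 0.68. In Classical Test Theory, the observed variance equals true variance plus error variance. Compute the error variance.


var_true = rxx * var_obs = 0.68 * 83.56 = 56.8208
var_error = var_obs - var_true
var_error = 83.56 - 56.8208
var_error = 26.7392

26.7392


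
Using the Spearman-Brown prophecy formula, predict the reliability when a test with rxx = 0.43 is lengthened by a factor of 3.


r_new = (n * rxx) / (1 + (n-1) * rxx)
r_new = (3 * 0.43) / (1 + 2 * 0.43)
r_new = 1.29 / 1.86
r_new = 0.6935

0.6935


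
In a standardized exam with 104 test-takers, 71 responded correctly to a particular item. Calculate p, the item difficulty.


Item difficulty p = number correct / total examinees
p = 71 / 104
p = 0.6827

0.6827


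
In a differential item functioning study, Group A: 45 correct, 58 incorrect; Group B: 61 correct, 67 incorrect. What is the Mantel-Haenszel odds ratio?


Odds_A = 45/58 = 0.7759
Odds_B = 61/67 = 0.9104
OR = Odds_A / Odds_B = 0.7759 / 0.9104
Exactly, OR = (45 * 67) / (58 * 61) = 3015 / 3538
OR = 0.8522

0.8522


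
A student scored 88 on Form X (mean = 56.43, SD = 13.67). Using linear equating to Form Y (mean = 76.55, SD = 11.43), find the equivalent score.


slope = SD_Y / SD_X = 11.43 / 13.67 ~ 0.8361
intercept = mean_Y - slope * mean_X = 76.55 - (11.43 / 13.67) * 56.43 ~ 29.3668
Y = slope * X + intercept. To avoid rounding drift from the rounded slope/intercept, evaluate the equivalent form Y = mean_Y + SD_Y * (X - mean_X) / SD_X at full precision:
Y = 76.55 + 11.43 * (88 - 56.43) / 13.67
Y = 76.55 + 11.43 * 31.57 / 13.67
Y = 76.55 + 360.8451 / 13.67
Y = 76.55 + 26.3969
Y = 102.9469

102.9469


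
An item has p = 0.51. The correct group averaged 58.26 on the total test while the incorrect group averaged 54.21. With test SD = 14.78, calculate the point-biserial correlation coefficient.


q = 1 - p = 0.49
rpb = ((M1 - M0) / SD) * sqrt(p * q)
rpb = ((58.26 - 54.21) / 14.78) * sqrt(0.51 * 0.49)
rpb = 0.137

0.137


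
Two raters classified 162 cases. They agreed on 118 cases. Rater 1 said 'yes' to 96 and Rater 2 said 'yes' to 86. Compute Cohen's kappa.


P_o = 118/162 = 0.728395
P_e = (96*86 + 66*76) / 26244 = 0.505716
kappa = (P_o - P_e) / (1 - P_e)
kappa = (0.728395 - 0.505716) / (1 - 0.505716)
kappa = 0.4505

0.4505


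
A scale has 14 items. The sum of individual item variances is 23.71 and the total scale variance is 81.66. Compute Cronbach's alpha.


alpha = (k/(k-1)) * (1 - sum(si^2)/s_total^2)
= (14/13) * (1 - 23.71/81.66)
alpha = 0.7642

0.7642


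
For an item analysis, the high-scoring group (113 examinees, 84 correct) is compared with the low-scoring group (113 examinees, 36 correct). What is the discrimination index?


p_upper = 84/113 = 0.7434
p_lower = 36/113 = 0.3186
D = 0.7434 - 0.3186 = 0.4248

0.4248


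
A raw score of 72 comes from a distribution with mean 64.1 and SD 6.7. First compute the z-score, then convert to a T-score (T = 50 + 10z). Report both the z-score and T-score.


z = (X - mean) / SD = (72 - 64.1) / 6.7
z = 7.9 / 6.7
z = 1.1791
T-score = T = 50 + 10z
Carry z at full precision (z = 7.9 / 6.7) into the conversion:
T-score = 50 + 10 * (7.9 / 6.7) = 50 + 79 / 6.7
T-score = 50 + 11.791
T-score = 61.791

61.791


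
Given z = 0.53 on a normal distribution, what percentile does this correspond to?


CDF(z) = 0.5 * (1 + erf(z/sqrt(2)))
erf(0.3748) = 0.4039
CDF = 0.7019
Percentile rank = 0.7019 * 100 = 70.19

70.19


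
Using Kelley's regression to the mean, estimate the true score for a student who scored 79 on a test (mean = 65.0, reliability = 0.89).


T_est = rxx * X + (1 - rxx) * mean
T_est = 0.89 * 79 + 0.11 * 65.0
T_est = 70.31 + 7.15
T_est = 77.46

77.46


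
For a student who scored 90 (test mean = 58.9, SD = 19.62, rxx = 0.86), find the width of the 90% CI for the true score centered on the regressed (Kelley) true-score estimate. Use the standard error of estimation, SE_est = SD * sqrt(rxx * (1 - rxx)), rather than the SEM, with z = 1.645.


True score estimate = 0.86*90 + 0.14*58.9 = 85.646
SE_est = SD * sqrt(rxx * (1 - rxx)) = 19.62 * sqrt(0.86 * 0.14) = 19.62 * sqrt(0.1204) = 6.807886
CI = T_est +/- z * SE_est, so width = 2 * z * SE_est = 2 * 1.645 * 6.807886
Width = 22.3979

22.3979


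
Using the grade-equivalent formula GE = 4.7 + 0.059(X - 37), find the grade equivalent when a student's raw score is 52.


raw - median = 52 - 37 = 15
slope * diff = 0.059 * 15 = 0.885
GE = 4.7 + 0.885
GE = 5.585

5.585


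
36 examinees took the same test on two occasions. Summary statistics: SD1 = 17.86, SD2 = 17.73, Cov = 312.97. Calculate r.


r = cov(X,Y) / (SD_X * SD_Y)
r = 312.97 / (17.86 * 17.73)
r = 312.97 / 316.6578
r = 0.9884

0.9884


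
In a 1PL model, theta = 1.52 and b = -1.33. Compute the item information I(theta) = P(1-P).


P = 1/(1+exp(-(1.52--1.33))) = 0.9453
I = P*(1-P) = 0.9453 * 0.0547
I = 0.0517

0.0517


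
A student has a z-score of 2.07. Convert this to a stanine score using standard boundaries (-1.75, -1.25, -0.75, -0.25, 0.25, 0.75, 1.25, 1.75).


Stanine boundaries: [-1.75, -1.25, -0.75, -0.25, 0.25, 0.75, 1.25, 1.75]
z = 2.07
Check each boundary:
  z >= -1.75 -> could be stanine 2
  z >= -1.25 -> could be stanine 3
  z >= -0.75 -> could be stanine 4
  z >= -0.25 -> could be stanine 5
  z >= 0.25 -> could be stanine 6
  z >= 0.75 -> could be stanine 7
  z >= 1.25 -> could be stanine 8
  z >= 1.75 -> could be stanine 9
Highest qualifying boundary gives stanine = 9

9


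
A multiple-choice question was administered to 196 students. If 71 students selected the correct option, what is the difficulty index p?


Item difficulty p = number correct / total examinees
p = 71 / 196
p = 0.3622

0.3622


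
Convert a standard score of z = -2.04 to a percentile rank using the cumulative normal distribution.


CDF(z) = 0.5 * (1 + erf(z/sqrt(2)))
erf(-1.4425) = -0.9586
CDF = 0.0207
Percentile rank = 0.0207 * 100 = 2.07

2.07


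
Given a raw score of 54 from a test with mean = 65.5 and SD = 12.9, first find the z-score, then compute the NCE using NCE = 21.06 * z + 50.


z = (X - mean) / SD = (54 - 65.5) / 12.9
z = -11.5 / 12.9
z = -0.8915
NCE = NCE = 21.06z + 50
Carry z at full precision (z = -11.5 / 12.9) into the conversion:
NCE = 21.06 * (-11.5 / 12.9) + 50 = -242.19 / 12.9 + 50
NCE = -18.7744 + 50
NCE = 31.2256

31.2256


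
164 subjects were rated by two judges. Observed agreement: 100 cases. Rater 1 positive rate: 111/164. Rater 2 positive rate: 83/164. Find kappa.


P_o = 100/164 = 0.609756
P_e = (111*83 + 53*81) / 26896 = 0.502156
kappa = (P_o - P_e) / (1 - P_e)
kappa = (0.609756 - 0.502156) / (1 - 0.502156)
kappa = 0.2161

0.2161


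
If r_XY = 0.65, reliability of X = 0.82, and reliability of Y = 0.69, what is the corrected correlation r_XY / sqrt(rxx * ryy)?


r_corrected = rxy / sqrt(rxx * ryy)
= 0.65 / sqrt(0.82 * 0.69)
= 0.65 / sqrt(0.5658)
= 0.65 / 0.752197
r_corrected = 0.8641

0.8641


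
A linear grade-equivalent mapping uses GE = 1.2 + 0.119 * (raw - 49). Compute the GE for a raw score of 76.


raw - median = 76 - 49 = 27
slope * diff = 0.119 * 27 = 3.213
GE = 1.2 + 3.213
GE = 4.413

4.413


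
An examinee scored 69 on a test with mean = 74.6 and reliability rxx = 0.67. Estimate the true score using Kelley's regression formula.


T_est = rxx * X + (1 - rxx) * mean
T_est = 0.67 * 69 + 0.33 * 74.6
T_est = 46.23 + 24.618
T_est = 70.848

70.848


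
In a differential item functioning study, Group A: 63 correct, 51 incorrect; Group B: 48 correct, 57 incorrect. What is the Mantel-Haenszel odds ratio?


Odds_A = 63/51 = 1.2353
Odds_B = 48/57 = 0.8421
OR = Odds_A / Odds_B = 1.2353 / 0.8421
Exactly, OR = (63 * 57) / (51 * 48) = 3591 / 2448
OR = 1.4669

1.4669


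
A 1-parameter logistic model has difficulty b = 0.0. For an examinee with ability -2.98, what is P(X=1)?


theta - b = -2.98 - 0.0 = -2.98
exp(-(theta - b)) = exp(2.98) = 19.6878
P = 1 / (1 + 19.6878)
P = 0.0483

0.0483


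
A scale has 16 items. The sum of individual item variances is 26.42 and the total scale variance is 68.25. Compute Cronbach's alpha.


alpha = (k/(k-1)) * (1 - sum(si^2)/s_total^2)
= (16/15) * (1 - 26.42/68.25)
alpha = 0.6538

0.6538


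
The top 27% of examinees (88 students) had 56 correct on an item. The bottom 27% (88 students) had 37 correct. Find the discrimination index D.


p_upper = 56/88 = 0.6364
p_lower = 37/88 = 0.4205
D = 0.6364 - 0.4205 = 0.2159

0.2159


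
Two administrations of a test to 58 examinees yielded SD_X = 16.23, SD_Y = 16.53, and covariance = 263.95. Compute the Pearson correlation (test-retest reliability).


r = cov(X,Y) / (SD_X * SD_Y)
r = 263.95 / (16.23 * 16.53)
r = 263.95 / 268.2819
r = 0.9839

0.9839


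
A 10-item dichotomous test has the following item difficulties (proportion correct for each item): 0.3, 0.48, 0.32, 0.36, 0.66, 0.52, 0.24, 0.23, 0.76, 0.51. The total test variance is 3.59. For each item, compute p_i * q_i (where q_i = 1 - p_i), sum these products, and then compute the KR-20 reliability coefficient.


For each item, compute p_i * q_i:
  Item 1: 0.3 * 0.7 = 0.21
  Item 2: 0.48 * 0.52 = 0.2496
  Item 3: 0.32 * 0.68 = 0.2176
  Item 4: 0.36 * 0.64 = 0.2304
  Item 5: 0.66 * 0.34 = 0.2244
  Item 6: 0.52 * 0.48 = 0.2496
  Item 7: 0.24 * 0.76 = 0.1824
  Item 8: 0.23 * 0.77 = 0.1771
  Item 9: 0.76 * 0.24 = 0.1824
  Item 10: 0.51 * 0.49 = 0.2499
Sum(p_i * q_i) = 0.21 + 0.2496 + 0.2176 + 0.2304 + 0.2244 + 0.2496 + 0.1824 + 0.1771 + 0.1824 + 0.2499 = 2.1734
KR-20 = (k/(k-1)) * (1 - Sum(p_i*q_i) / Var_total)
= (10/9) * (1 - 2.1734/3.59)
= 1.1111 * 0.3946
KR-20 = 0.4384

0.4384


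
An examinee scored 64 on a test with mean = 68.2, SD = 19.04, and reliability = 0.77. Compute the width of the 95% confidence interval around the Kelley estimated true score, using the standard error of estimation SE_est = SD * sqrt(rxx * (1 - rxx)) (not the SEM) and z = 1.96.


True score estimate = 0.77*64 + 0.23*68.2 = 64.966
SE_est = SD * sqrt(rxx * (1 - rxx)) = 19.04 * sqrt(0.77 * 0.23) = 19.04 * sqrt(0.1771) = 8.012651
CI = T_est +/- z * SE_est, so width = 2 * z * SE_est = 2 * 1.96 * 8.012651
Width = 31.4096

31.4096


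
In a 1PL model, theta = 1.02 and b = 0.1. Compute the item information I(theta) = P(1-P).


P = 1/(1+exp(-(1.02-0.1))) = 0.715
I = P*(1-P) = 0.715 * 0.285
I = 0.2038

0.2038


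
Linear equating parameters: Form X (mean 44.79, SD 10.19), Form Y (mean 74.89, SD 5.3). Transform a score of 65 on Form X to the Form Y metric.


slope = SD_Y / SD_X = 5.3 / 10.19 ~ 0.5201
intercept = mean_Y - slope * mean_X = 74.89 - (5.3 / 10.19) * 44.79 ~ 51.5939
Y = slope * X + intercept. To avoid rounding drift from the rounded slope/intercept, evaluate the equivalent form Y = mean_Y + SD_Y * (X - mean_X) / SD_X at full precision:
Y = 74.89 + 5.3 * (65 - 44.79) / 10.19
Y = 74.89 + 5.3 * 20.21 / 10.19
Y = 74.89 + 107.113 / 10.19
Y = 74.89 + 10.5116
Y = 85.4016

85.4016


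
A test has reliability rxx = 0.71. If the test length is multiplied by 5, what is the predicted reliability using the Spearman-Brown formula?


r_new = (n * rxx) / (1 + (n-1) * rxx)
r_new = (5 * 0.71) / (1 + 4 * 0.71)
r_new = 3.55 / 3.84
r_new = 0.9245

0.9245


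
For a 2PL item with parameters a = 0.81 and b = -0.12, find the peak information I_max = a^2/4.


For 2PL, max info at theta = b = -0.12
I_max = a^2 / 4 = 0.81^2 / 4
= 0.6561 / 4
I_max = 0.164

0.164


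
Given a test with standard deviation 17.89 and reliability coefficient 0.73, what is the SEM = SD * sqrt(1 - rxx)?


SEM = SD * sqrt(1 - rxx)
SEM = 17.89 * sqrt(1 - 0.73)
SEM = 17.89 * sqrt(0.27) = 17.89 * 0.519615
SEM = 9.2959

9.2959


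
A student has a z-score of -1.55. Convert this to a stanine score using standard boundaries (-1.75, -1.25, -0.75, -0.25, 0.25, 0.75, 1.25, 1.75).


Stanine boundaries: [-1.75, -1.25, -0.75, -0.25, 0.25, 0.75, 1.25, 1.75]
z = -1.55
Check each boundary:
  z >= -1.75 -> could be stanine 2
  z < -1.25
  z < -0.75
  z < -0.25
  z < 0.25
  z < 0.75
  z < 1.25
  z < 1.75
Highest qualifying boundary gives stanine = 2

2


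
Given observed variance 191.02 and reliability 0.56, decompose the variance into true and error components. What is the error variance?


var_true = rxx * var_obs = 0.56 * 191.02 = 106.9712
var_error = var_obs - var_true
var_error = 191.02 - 106.9712
var_error = 84.0488

84.0488


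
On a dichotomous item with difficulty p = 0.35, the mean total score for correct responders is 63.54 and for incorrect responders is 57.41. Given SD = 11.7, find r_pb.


q = 1 - p = 0.65
rpb = ((M1 - M0) / SD) * sqrt(p * q)
rpb = ((63.54 - 57.41) / 11.7) * sqrt(0.35 * 0.65)
rpb = 0.2499

0.2499


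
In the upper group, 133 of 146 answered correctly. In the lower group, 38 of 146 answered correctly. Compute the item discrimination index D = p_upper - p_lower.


p_upper = 133/146 = 0.911
p_lower = 38/146 = 0.2603
D = 0.911 - 0.2603 = 0.6507

0.6507


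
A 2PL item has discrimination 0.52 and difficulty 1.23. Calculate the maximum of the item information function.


For 2PL, max info at theta = b = 1.23
I_max = a^2 / 4 = 0.52^2 / 4
= 0.2704 / 4
I_max = 0.0676

0.0676


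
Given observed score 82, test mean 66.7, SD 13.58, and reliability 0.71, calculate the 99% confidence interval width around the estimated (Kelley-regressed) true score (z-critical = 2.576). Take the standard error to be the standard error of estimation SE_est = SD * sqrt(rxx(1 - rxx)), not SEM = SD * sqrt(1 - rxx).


True score estimate = 0.71*82 + 0.29*66.7 = 77.563
SE_est = SD * sqrt(rxx * (1 - rxx)) = 13.58 * sqrt(0.71 * 0.29) = 13.58 * sqrt(0.2059) = 6.162089
CI = T_est +/- z * SE_est, so width = 2 * z * SE_est = 2 * 2.576 * 6.162089
Width = 31.7471

31.7471


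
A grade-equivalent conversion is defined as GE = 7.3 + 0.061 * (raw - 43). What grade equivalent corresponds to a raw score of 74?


raw - median = 74 - 43 = 31
slope * diff = 0.061 * 31 = 1.891
GE = 7.3 + 1.891
GE = 9.191

9.191


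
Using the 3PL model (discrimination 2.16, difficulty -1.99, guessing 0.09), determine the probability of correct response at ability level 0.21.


logit = 2.16*(0.21 - -1.99) = 4.752
P* = 1/(1 + exp(-4.752)) = 0.9914
P = 0.09 + (1 - 0.09) * 0.9914
P = 0.9922

0.9922


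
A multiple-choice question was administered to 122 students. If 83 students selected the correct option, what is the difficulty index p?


Item difficulty p = number correct / total examinees
p = 83 / 122
p = 0.6803

0.6803


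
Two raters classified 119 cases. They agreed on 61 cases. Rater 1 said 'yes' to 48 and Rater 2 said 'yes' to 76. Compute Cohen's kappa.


P_o = 61/119 = 0.512605
P_e = (48*76 + 71*43) / 14161 = 0.473201
kappa = (P_o - P_e) / (1 - P_e)
kappa = (0.512605 - 0.473201) / (1 - 0.473201)
kappa = 0.0748

0.0748


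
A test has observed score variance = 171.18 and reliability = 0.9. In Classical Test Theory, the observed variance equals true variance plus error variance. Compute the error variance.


var_true = rxx * var_obs = 0.9 * 171.18 = 154.062
var_error = var_obs - var_true
var_error = 171.18 - 154.062
var_error = 17.118

17.118


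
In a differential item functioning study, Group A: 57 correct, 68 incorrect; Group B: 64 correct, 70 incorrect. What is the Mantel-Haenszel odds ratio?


Odds_A = 57/68 = 0.8382
Odds_B = 64/70 = 0.9143
OR = Odds_A / Odds_B = 0.8382 / 0.9143
Exactly, OR = (57 * 70) / (68 * 64) = 3990 / 4352
OR = 0.9168

0.9168


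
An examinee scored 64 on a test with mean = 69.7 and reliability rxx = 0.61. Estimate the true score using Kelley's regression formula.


T_est = rxx * X + (1 - rxx) * mean
T_est = 0.61 * 64 + 0.39 * 69.7
T_est = 39.04 + 27.183
T_est = 66.223

66.223


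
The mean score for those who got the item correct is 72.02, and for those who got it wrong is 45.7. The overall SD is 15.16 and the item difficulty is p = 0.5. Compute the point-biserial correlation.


q = 1 - p = 0.5
rpb = ((M1 - M0) / SD) * sqrt(p * q)
rpb = ((72.02 - 45.7) / 15.16) * sqrt(0.5 * 0.5)
rpb = 0.8681

0.8681


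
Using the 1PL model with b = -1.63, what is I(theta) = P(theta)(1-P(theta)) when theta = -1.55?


P = 1/(1+exp(-(-1.55--1.63))) = 0.52
I = P*(1-P) = 0.52 * 0.48
I = 0.2496

0.2496


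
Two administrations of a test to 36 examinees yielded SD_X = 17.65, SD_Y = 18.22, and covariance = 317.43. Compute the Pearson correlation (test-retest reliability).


r = cov(X,Y) / (SD_X * SD_Y)
r = 317.43 / (17.65 * 18.22)
r = 317.43 / 321.583
r = 0.9871

0.9871


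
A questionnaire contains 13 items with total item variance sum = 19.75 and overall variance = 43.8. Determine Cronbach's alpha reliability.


alpha = (k/(k-1)) * (1 - sum(si^2)/s_total^2)
= (13/12) * (1 - 19.75/43.8)
alpha = 0.5948

0.5948


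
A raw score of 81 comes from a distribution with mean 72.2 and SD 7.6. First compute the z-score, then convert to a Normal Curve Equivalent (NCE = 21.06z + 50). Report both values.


z = (X - mean) / SD = (81 - 72.2) / 7.6
z = 8.8 / 7.6
z = 1.1579
NCE = NCE = 21.06z + 50
Carry z at full precision (z = 8.8 / 7.6) into the conversion:
NCE = 21.06 * (8.8 / 7.6) + 50 = 185.328 / 7.6 + 50
NCE = 24.3853 + 50
NCE = 74.3853

74.3853


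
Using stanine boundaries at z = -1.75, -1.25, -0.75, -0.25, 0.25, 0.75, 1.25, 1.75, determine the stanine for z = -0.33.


Stanine boundaries: [-1.75, -1.25, -0.75, -0.25, 0.25, 0.75, 1.25, 1.75]
z = -0.33
Check each boundary:
  z >= -1.75 -> could be stanine 2
  z >= -1.25 -> could be stanine 3
  z >= -0.75 -> could be stanine 4
  z < -0.25
  z < 0.25
  z < 0.75
  z < 1.25
  z < 1.75
Highest qualifying boundary gives stanine = 4

4


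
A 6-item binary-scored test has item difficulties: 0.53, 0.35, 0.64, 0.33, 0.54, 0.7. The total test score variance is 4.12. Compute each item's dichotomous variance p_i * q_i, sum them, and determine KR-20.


For each item, compute p_i * q_i:
  Item 1: 0.53 * 0.47 = 0.2491
  Item 2: 0.35 * 0.65 = 0.2275
  Item 3: 0.64 * 0.36 = 0.2304
  Item 4: 0.33 * 0.67 = 0.2211
  Item 5: 0.54 * 0.46 = 0.2484
  Item 6: 0.7 * 0.3 = 0.21
Sum(p_i * q_i) = 0.2491 + 0.2275 + 0.2304 + 0.2211 + 0.2484 + 0.21 = 1.3865
KR-20 = (k/(k-1)) * (1 - Sum(p_i*q_i) / Var_total)
= (6/5) * (1 - 1.3865/4.12)
= 1.2 * 0.6635
KR-20 = 0.7962

0.7962


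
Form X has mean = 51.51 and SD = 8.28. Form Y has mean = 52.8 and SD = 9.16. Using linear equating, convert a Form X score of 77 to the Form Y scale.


slope = SD_Y / SD_X = 9.16 / 8.28 ~ 1.1063
intercept = mean_Y - slope * mean_X = 52.8 - (9.16 / 8.28) * 51.51 ~ -4.1845
Y = slope * X + intercept. To avoid rounding drift from the rounded slope/intercept, evaluate the equivalent form Y = mean_Y + SD_Y * (X - mean_X) / SD_X at full precision:
Y = 52.8 + 9.16 * (77 - 51.51) / 8.28
Y = 52.8 + 9.16 * 25.49 / 8.28
Y = 52.8 + 233.4884 / 8.28
Y = 52.8 + 28.1991
Y = 80.9991

80.9991


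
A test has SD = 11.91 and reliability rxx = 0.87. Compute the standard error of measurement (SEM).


SEM = SD * sqrt(1 - rxx)
SEM = 11.91 * sqrt(1 - 0.87)
SEM = 11.91 * sqrt(0.13) = 11.91 * 0.360555
SEM = 4.2942

4.2942


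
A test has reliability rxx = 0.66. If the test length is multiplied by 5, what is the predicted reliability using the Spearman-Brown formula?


r_new = (n * rxx) / (1 + (n-1) * rxx)
r_new = (5 * 0.66) / (1 + 4 * 0.66)
r_new = 3.3 / 3.64
r_new = 0.9066

0.9066


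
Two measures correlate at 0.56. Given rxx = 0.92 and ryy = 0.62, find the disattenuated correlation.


r_corrected = rxy / sqrt(rxx * ryy)
= 0.56 / sqrt(0.92 * 0.62)
= 0.56 / sqrt(0.5704)
= 0.56 / 0.755248
r_corrected = 0.7415

0.7415


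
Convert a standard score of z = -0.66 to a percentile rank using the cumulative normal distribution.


CDF(z) = 0.5 * (1 + erf(z/sqrt(2)))
erf(-0.4667) = -0.4907
CDF = 0.2546
Percentile rank = 0.2546 * 100 = 25.46

25.46


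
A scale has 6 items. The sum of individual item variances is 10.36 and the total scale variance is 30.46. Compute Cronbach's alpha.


alpha = (k/(k-1)) * (1 - sum(si^2)/s_total^2)
= (6/5) * (1 - 10.36/30.46)
alpha = 0.7919

0.7919


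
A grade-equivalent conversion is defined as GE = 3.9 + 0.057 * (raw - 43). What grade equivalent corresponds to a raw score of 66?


raw - median = 66 - 43 = 23
slope * diff = 0.057 * 23 = 1.311
GE = 3.9 + 1.311
GE = 5.211

5.211


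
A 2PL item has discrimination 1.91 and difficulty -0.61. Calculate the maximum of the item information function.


For 2PL, max info at theta = b = -0.61
I_max = a^2 / 4 = 1.91^2 / 4
= 3.6481 / 4
I_max = 0.912

0.912


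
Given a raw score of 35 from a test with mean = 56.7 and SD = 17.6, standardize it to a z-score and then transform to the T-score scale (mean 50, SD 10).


z = (X - mean) / SD = (35 - 56.7) / 17.6
z = -21.7 / 17.6
z = -1.233
T-score = T = 50 + 10z
Carry z at full precision (z = -21.7 / 17.6) into the conversion:
T-score = 50 + 10 * (-21.7 / 17.6) = 50 + -217 / 17.6
T-score = 50 + -12.3295
T-score = 37.6705

37.6705


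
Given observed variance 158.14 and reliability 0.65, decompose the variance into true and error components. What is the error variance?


var_true = rxx * var_obs = 0.65 * 158.14 = 102.791
var_error = var_obs - var_true
var_error = 158.14 - 102.791
var_error = 55.349

55.349


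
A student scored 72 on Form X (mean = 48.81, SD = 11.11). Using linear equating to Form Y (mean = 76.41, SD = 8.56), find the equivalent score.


slope = SD_Y / SD_X = 8.56 / 11.11 ~ 0.7705
intercept = mean_Y - slope * mean_X = 76.41 - (8.56 / 11.11) * 48.81 ~ 38.803
Y = slope * X + intercept. To avoid rounding drift from the rounded slope/intercept, evaluate the equivalent form Y = mean_Y + SD_Y * (X - mean_X) / SD_X at full precision:
Y = 76.41 + 8.56 * (72 - 48.81) / 11.11
Y = 76.41 + 8.56 * 23.19 / 11.11
Y = 76.41 + 198.5064 / 11.11
Y = 76.41 + 17.8674
Y = 94.2774

94.2774


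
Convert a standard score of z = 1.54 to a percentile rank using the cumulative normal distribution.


CDF(z) = 0.5 * (1 + erf(z/sqrt(2)))
erf(1.0889) = 0.8764
CDF = 0.9382
Percentile rank = 0.9382 * 100 = 93.82

93.82


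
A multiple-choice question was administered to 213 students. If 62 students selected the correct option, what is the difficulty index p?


Item difficulty p = number correct / total examinees
p = 62 / 213
p = 0.2911

0.2911


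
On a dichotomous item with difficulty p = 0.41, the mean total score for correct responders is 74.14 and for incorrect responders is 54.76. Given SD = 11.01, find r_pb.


q = 1 - p = 0.59
rpb = ((M1 - M0) / SD) * sqrt(p * q)
rpb = ((74.14 - 54.76) / 11.01) * sqrt(0.41 * 0.59)
rpb = 0.8657

0.8657


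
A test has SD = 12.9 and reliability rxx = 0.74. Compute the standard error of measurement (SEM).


SEM = SD * sqrt(1 - rxx)
SEM = 12.9 * sqrt(1 - 0.74)
SEM = 12.9 * sqrt(0.26) = 12.9 * 0.509902
SEM = 6.5777

6.5777


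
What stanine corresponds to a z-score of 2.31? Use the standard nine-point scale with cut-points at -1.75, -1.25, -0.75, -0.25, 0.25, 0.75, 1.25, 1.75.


Stanine boundaries: [-1.75, -1.25, -0.75, -0.25, 0.25, 0.75, 1.25, 1.75]
z = 2.31
Check each boundary:
  z >= -1.75 -> could be stanine 2
  z >= -1.25 -> could be stanine 3
  z >= -0.75 -> could be stanine 4
  z >= -0.25 -> could be stanine 5
  z >= 0.25 -> could be stanine 6
  z >= 0.75 -> could be stanine 7
  z >= 1.25 -> could be stanine 8
  z >= 1.75 -> could be stanine 9
Highest qualifying boundary gives stanine = 9

9


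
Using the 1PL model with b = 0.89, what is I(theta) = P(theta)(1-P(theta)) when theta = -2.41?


P = 1/(1+exp(-(-2.41-0.89))) = 0.0356
I = P*(1-P) = 0.0356 * 0.9644
I = 0.0343

0.0343


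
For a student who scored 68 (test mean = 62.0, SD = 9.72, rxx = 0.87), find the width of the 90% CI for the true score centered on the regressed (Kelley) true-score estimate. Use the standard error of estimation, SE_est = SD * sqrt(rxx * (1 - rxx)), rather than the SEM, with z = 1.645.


True score estimate = 0.87*68 + 0.13*62.0 = 67.22
SE_est = SD * sqrt(rxx * (1 - rxx)) = 9.72 * sqrt(0.87 * 0.13) = 9.72 * sqrt(0.1131) = 3.268869
CI = T_est +/- z * SE_est, so width = 2 * z * SE_est = 2 * 1.645 * 3.268869
Width = 10.7546

10.7546


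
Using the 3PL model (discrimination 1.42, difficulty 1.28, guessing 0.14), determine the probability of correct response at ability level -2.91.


logit = 1.42*(-2.91 - 1.28) = -5.9498
P* = 1/(1 + exp(--5.9498)) = 0.0026
P = 0.14 + (1 - 0.14) * 0.0026
P = 0.1422

0.1422


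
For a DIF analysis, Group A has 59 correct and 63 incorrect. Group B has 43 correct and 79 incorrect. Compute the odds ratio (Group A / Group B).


Odds_A = 59/63 = 0.9365
Odds_B = 43/79 = 0.5443
OR = Odds_A / Odds_B = 0.9365 / 0.5443
Exactly, OR = (59 * 79) / (63 * 43) = 4661 / 2709
OR = 1.7206

1.7206


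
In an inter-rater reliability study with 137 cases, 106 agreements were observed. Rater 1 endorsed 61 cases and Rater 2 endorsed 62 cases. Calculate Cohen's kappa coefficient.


P_o = 106/137 = 0.773723
P_e = (61*62 + 76*75) / 18769 = 0.505195
kappa = (P_o - P_e) / (1 - P_e)
kappa = (0.773723 - 0.505195) / (1 - 0.505195)
kappa = 0.5427

0.5427


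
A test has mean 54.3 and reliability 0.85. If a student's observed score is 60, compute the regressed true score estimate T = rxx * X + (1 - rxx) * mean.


T_est = rxx * X + (1 - rxx) * mean
T_est = 0.85 * 60 + 0.15 * 54.3
T_est = 51.0 + 8.145
T_est = 59.145

59.145


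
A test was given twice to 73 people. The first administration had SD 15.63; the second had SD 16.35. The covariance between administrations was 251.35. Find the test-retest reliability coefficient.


r = cov(X,Y) / (SD_X * SD_Y)
r = 251.35 / (15.63 * 16.35)
r = 251.35 / 255.5505
r = 0.9836

0.9836


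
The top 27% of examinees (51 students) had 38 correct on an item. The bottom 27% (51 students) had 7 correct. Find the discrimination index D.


p_upper = 38/51 = 0.7451
p_lower = 7/51 = 0.1373
D = 0.7451 - 0.1373 = 0.6078

0.6078


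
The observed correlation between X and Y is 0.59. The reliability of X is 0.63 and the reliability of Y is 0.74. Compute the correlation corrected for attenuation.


r_corrected = rxy / sqrt(rxx * ryy)
= 0.59 / sqrt(0.63 * 0.74)
= 0.59 / sqrt(0.4662)
= 0.59 / 0.682788
r_corrected = 0.8641

0.8641


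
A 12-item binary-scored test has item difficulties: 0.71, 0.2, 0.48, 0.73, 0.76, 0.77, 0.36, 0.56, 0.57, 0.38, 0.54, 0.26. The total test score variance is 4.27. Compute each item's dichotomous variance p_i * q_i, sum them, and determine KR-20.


For each item, compute p_i * q_i:
  Item 1: 0.71 * 0.29 = 0.2059
  Item 2: 0.2 * 0.8 = 0.16
  Item 3: 0.48 * 0.52 = 0.2496
  Item 4: 0.73 * 0.27 = 0.1971
  Item 5: 0.76 * 0.24 = 0.1824
  Item 6: 0.77 * 0.23 = 0.1771
  Item 7: 0.36 * 0.64 = 0.2304
  Item 8: 0.56 * 0.44 = 0.2464
  Item 9: 0.57 * 0.43 = 0.2451
  Item 10: 0.38 * 0.62 = 0.2356
  Item 11: 0.54 * 0.46 = 0.2484
  Item 12: 0.26 * 0.74 = 0.1924
Sum(p_i * q_i) = 0.2059 + 0.16 + 0.2496 + 0.1971 + 0.1824 + 0.1771 + 0.2304 + 0.2464 + 0.2451 + 0.2356 + 0.2484 + 0.1924 = 2.5704
KR-20 = (k/(k-1)) * (1 - Sum(p_i*q_i) / Var_total)
= (12/11) * (1 - 2.5704/4.27)
= 1.0909 * 0.398
KR-20 = 0.4342

0.4342


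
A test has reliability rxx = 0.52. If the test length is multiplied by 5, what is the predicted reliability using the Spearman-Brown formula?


r_new = (n * rxx) / (1 + (n-1) * rxx)
r_new = (5 * 0.52) / (1 + 4 * 0.52)
r_new = 2.6 / 3.08
r_new = 0.8442

0.8442


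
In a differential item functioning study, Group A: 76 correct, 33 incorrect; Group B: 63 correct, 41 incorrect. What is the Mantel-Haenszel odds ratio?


Odds_A = 76/33 = 2.303
Odds_B = 63/41 = 1.5366
OR = Odds_A / Odds_B = 2.303 / 1.5366
Exactly, OR = (76 * 41) / (33 * 63) = 3116 / 2079
OR = 1.4988

1.4988


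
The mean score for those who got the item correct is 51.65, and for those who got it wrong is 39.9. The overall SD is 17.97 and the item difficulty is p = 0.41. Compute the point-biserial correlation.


q = 1 - p = 0.59
rpb = ((M1 - M0) / SD) * sqrt(p * q)
rpb = ((51.65 - 39.9) / 17.97) * sqrt(0.41 * 0.59)
rpb = 0.3216

0.3216


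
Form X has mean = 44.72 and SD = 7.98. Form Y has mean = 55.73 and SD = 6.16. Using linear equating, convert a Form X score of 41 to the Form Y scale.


slope = SD_Y / SD_X = 6.16 / 7.98 ~ 0.7719
intercept = mean_Y - slope * mean_X = 55.73 - (6.16 / 7.98) * 44.72 ~ 21.2093
Y = slope * X + intercept. To avoid rounding drift from the rounded slope/intercept, evaluate the equivalent form Y = mean_Y + SD_Y * (X - mean_X) / SD_X at full precision:
Y = 55.73 + 6.16 * (41 - 44.72) / 7.98
Y = 55.73 - 6.16 * 3.72 / 7.98
Y = 55.73 - 22.9152 / 7.98
Y = 55.73 - 2.8716
Y = 52.8584

52.8584


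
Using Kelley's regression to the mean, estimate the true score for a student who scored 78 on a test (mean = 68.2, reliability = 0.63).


T_est = rxx * X + (1 - rxx) * mean
T_est = 0.63 * 78 + 0.37 * 68.2
T_est = 49.14 + 25.234
T_est = 74.374

74.374


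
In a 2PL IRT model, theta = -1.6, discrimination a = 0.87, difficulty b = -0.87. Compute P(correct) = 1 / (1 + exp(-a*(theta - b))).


a*(theta - b) = 0.87 * (-1.6 - -0.87) = -0.6351
exp(--0.6351) = 1.8872
P = 1 / (1 + 1.8872)
P = 0.3464

0.3464


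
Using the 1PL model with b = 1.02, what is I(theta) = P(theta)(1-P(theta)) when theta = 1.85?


P = 1/(1+exp(-(1.85-1.02))) = 0.6964
I = P*(1-P) = 0.6964 * 0.3036
I = 0.2114

0.2114


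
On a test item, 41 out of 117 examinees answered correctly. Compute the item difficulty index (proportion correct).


Item difficulty p = number correct / total examinees
p = 41 / 117
p = 0.3504

0.3504


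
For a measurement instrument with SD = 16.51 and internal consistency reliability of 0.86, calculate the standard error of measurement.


SEM = SD * sqrt(1 - rxx)
SEM = 16.51 * sqrt(1 - 0.86)
SEM = 16.51 * sqrt(0.14) = 16.51 * 0.374166
SEM = 6.1775

6.1775


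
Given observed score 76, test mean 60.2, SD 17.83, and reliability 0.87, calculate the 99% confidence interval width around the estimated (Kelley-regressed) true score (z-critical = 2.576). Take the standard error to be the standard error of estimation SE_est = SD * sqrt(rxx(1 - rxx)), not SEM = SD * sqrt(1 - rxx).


True score estimate = 0.87*76 + 0.13*60.2 = 73.946
SE_est = SD * sqrt(rxx * (1 - rxx)) = 17.83 * sqrt(0.87 * 0.13) = 17.83 * sqrt(0.1131) = 5.99629
CI = T_est +/- z * SE_est, so width = 2 * z * SE_est = 2 * 2.576 * 5.99629
Width = 30.8929

30.8929


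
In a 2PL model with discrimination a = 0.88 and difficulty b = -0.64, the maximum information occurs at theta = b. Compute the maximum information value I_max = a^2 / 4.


For 2PL, max info at theta = b = -0.64
I_max = a^2 / 4 = 0.88^2 / 4
= 0.7744 / 4
I_max = 0.1936

0.1936
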